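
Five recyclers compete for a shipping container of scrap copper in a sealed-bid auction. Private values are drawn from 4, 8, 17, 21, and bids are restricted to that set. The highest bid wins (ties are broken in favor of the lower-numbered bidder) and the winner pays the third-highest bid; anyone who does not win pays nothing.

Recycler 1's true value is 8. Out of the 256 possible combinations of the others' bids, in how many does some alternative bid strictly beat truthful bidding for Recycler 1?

8

Others bid (4, 4, 4, 17): truth gives 0; bid 17 gives 4 > 0. Violating.
Others bid (4, 4, 4, 21): truth gives 0; bid 21 gives 4 > 0. Violating.
Others bid (4, 4, 17, 4): truth gives 0; bid 17 gives 4 > 0. Violating.
Others bid (4, 4, 21, 4): truth gives 0; bid 21 gives 4 > 0. Violating.
Others bid (4, 4, 4, 4): truth gives 4; no alternative beats it.
Others bid (4, 4, 4, 8): truth gives 4; no alternative beats it.
(Checking all 256 profiles: 8 have a profitable deviation, 248 do not.)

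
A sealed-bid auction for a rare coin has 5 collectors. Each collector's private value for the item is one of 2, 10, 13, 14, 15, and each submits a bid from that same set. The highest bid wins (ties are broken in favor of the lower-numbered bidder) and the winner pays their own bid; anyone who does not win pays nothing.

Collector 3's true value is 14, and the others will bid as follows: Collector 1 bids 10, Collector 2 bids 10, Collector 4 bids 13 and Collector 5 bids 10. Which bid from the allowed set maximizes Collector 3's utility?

Bid 2: loses, pays 0, utility 0.
Bid 10: loses, pays 0, utility 0.
Bid 13: wins, pays 13, utility 14 - 13 = 1.
Bid 14: wins, pays 14, utility 14 - 14 = 0.
Bid 15: wins, pays 15, utility 14 - 15 = -1.
The best choice is 13 with utility 1.

13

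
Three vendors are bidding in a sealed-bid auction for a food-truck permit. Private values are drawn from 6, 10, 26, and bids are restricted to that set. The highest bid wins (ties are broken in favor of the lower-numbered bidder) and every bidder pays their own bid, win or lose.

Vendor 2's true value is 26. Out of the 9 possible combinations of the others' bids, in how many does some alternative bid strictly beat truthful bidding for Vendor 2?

5

Others bid (6, 6): truth gives 0; bid 10 gives 16 > 0. Violating.
Others bid (6, 10): truth gives 0; bid 10 gives 16 > 0. Violating.
Others bid (26, 6): truth gives -26; bid 6 gives -6 > -26. Violating.
Others bid (26, 10): truth gives -26; bid 6 gives -6 > -26. Violating.
Others bid (6, 26): truth gives 0; no alternative beats it.
Others bid (10, 6): truth gives 0; no alternative beats it.
(Checking all 9 profiles: 5 have a profitable deviation, 4 do not.)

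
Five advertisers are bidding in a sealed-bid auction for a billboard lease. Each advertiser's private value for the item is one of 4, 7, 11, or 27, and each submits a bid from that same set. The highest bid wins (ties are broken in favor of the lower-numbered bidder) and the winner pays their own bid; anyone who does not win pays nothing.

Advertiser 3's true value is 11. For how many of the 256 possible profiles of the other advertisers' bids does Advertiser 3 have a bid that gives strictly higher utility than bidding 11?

Others bid (4, 4, 4, 4): truth gives 0; bid 7 gives 4 > 0. Violating.
Others bid (4, 4, 4, 7): truth gives 0; bid 7 gives 4 > 0. Violating.
Others bid (4, 4, 7, 4): truth gives 0; bid 7 gives 4 > 0. Violating.
Others bid (4, 4, 7, 7): truth gives 0; bid 7 gives 4 > 0. Violating.
Others bid (4, 4, 4, 11): truth gives 0; no alternative beats it.
Others bid (4, 4, 4, 27): truth gives 0; no alternative beats it.
(Checking all 256 profiles: 4 have a profitable deviation, 252 do not.)

4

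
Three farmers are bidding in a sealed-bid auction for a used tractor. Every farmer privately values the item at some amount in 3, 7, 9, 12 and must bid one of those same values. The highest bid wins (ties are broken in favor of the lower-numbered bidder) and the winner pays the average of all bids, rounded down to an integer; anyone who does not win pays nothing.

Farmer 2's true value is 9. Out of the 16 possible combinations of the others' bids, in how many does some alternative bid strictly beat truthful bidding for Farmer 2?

Others bid (3, 3): truth gives 4; bid 7 gives 5 > 4. Violating.
Others bid (3, 7): truth gives 3; bid 7 gives 4 > 3. Violating.
Others bid (9, 3): truth gives 0; bid 12 gives 1 > 0. Violating.
Others bid (3, 9): truth gives 2; no alternative beats it.
Others bid (3, 12): truth gives 0; no alternative beats it.
(Checking all 16 profiles: 3 have a profitable deviation, 13 do not.)

3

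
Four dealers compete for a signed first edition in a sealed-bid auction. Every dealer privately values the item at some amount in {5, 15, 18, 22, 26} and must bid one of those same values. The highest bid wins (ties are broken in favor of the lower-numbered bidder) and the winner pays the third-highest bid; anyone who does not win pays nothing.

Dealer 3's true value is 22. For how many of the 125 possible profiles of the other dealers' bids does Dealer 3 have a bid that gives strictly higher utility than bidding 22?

Others bid (5, 5, 26): truth gives 0; bid 26 gives 17 > 0. Violating.
Others bid (5, 15, 26): truth gives 0; bid 26 gives 7 > 0. Violating.
Others bid (5, 18, 26): truth gives 0; bid 26 gives 4 > 0. Violating.
Others bid (5, 22, 5): truth gives 0; bid 26 gives 17 > 0. Violating.
Others bid (5, 5, 5): truth gives 17; no alternative beats it.
Others bid (5, 5, 15): truth gives 17; no alternative beats it.
(Checking all 125 profiles: 27 have a profitable deviation, 98 do not.)

27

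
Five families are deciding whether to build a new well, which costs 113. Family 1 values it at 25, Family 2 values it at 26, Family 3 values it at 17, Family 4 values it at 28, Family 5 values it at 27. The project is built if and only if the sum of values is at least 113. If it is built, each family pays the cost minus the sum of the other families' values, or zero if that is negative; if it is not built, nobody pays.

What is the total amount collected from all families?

Total value 123 ≥ cost 113, so it is built.
Family 1: others sum to 98; max(0, 113 - 98) = 15.
Family 2: others sum to 97; max(0, 113 - 97) = 16.
Family 3: others sum to 106; max(0, 113 - 106) = 7.
Family 4: others sum to 95; max(0, 113 - 95) = 18.
Family 5: others sum to 96; max(0, 113 - 96) = 17.
Total collected = 15 + 16 + 7 + 18 + 17 = 73.

73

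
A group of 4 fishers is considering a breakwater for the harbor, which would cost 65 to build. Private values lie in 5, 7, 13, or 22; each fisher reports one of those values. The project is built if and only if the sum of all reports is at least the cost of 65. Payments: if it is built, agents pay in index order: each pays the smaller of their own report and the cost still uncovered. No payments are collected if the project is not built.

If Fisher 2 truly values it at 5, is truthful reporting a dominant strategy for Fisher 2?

Yes

Check each profile of the others' reports and compare truth against every alternative report.
Others report (22, 22, 22): truth gives 0, best alternative gives -2.
Others report (5, 5, 5): truth gives 0, best alternative gives 0.
Others report (5, 5, 7): truth gives 0, best alternative gives 0.
Others report (5, 5, 13): truth gives 0, best alternative gives 0.
Others report (5, 5, 22): truth gives 0, best alternative gives 0.
Others report (5, 7, 5): truth gives 0, best alternative gives 0.
(Remaining 58 profiles checked similarly; truth is weakly best in each.)
In every case the truthful report is at least as good as any alternative, so it is a dominant strategy.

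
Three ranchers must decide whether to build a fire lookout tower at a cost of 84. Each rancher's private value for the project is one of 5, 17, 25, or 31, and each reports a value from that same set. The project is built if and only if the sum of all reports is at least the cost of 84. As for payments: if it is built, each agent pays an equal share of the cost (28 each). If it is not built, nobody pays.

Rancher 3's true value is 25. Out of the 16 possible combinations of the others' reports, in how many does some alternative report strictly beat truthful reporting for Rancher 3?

Others report (31, 31): truth gives -3; report 5 gives 0 > -3. Violating.
Others report (5, 5): truth gives 0; no alternative beats it.
Others report (5, 17): truth gives 0; no alternative beats it.
(Checking all 16 profiles: 1 has a profitable deviation, 15 do not.)

1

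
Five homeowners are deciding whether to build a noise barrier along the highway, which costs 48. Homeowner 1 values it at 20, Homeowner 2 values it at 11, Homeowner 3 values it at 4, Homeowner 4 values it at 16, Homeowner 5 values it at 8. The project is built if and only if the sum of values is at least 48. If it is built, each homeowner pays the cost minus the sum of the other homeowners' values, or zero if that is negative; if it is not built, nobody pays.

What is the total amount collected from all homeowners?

14

Total value 59 ≥ cost 48, so it is built.
Homeowner 1: others sum to 39; max(0, 48 - 39) = 9.
Homeowner 2: others sum to 48; max(0, 48 - 48) = 0.
Homeowner 3: others sum to 55; max(0, 48 - 55) = 0.
Homeowner 4: others sum to 43; max(0, 48 - 43) = 5.
Homeowner 5: others sum to 51; max(0, 48 - 51) = 0.
Total collected = 9 + 0 + 0 + 5 + 0 = 14.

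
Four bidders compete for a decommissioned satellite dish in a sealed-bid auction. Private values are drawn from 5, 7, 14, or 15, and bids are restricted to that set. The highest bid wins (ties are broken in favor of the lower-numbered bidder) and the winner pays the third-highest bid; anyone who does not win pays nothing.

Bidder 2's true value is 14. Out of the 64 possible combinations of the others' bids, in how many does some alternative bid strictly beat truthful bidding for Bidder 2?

12

Others bid (5, 5, 15): truth gives 0; bid 15 gives 9 > 0. Violating.
Others bid (5, 7, 15): truth gives 0; bid 15 gives 7 > 0. Violating.
Others bid (5, 15, 5): truth gives 0; bid 15 gives 9 > 0. Violating.
Others bid (5, 15, 7): truth gives 0; bid 15 gives 7 > 0. Violating.
Others bid (5, 5, 5): truth gives 9; no alternative beats it.
Others bid (5, 5, 7): truth gives 9; no alternative beats it.
(Checking all 64 profiles: 12 have a profitable deviation, 52 do not.)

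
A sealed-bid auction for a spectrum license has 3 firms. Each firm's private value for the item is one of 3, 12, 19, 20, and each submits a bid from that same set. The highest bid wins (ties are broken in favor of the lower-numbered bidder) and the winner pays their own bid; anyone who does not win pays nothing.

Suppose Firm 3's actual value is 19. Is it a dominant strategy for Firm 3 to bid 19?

Consider the case where Firm 1 bids 3 and Firm 2 bids 3.
Truthful bid 19: wins, pays 19, utility 19 - 19 = 0.
Bid 12 instead: wins, pays 12, utility 19 - 12 = 7.
Since 7 > 0, bidding 12 is strictly better here, so truthful bidding is not dominant.

No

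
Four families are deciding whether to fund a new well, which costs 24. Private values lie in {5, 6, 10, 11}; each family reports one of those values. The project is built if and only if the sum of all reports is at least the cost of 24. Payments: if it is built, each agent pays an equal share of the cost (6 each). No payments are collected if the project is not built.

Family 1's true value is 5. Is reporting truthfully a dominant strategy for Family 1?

Yes

Check each profile of the others' reports and compare truth against every alternative report.
Others report (6, 6, 6): truth gives 0, best alternative gives -1.
Others report (5, 5, 10): truth gives -1, best alternative gives -1.
Others report (5, 5, 11): truth gives -1, best alternative gives -1.
Others report (5, 6, 10): truth gives -1, best alternative gives -1.
Others report (5, 6, 11): truth gives -1, best alternative gives -1.
Others report (5, 10, 5): truth gives -1, best alternative gives -1.
(Remaining 58 profiles checked similarly; truth is weakly best in each.)
In every case the truthful report is at least as good as any alternative, so it is a dominant strategy.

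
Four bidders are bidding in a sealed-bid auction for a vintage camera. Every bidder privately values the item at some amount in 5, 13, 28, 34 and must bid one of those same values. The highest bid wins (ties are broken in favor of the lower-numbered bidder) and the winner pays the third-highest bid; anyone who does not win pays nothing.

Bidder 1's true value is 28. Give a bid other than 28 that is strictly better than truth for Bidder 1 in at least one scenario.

34

Suppose Bidder 2 bids 5, Bidder 3 bids 5 and Bidder 4 bids 34.
Bid 28: loses, pays 0, utility 0.
Bid 34: wins, pays 5, utility 28 - 5 = 23.
So bidding 34 beats truth here (23 > 0).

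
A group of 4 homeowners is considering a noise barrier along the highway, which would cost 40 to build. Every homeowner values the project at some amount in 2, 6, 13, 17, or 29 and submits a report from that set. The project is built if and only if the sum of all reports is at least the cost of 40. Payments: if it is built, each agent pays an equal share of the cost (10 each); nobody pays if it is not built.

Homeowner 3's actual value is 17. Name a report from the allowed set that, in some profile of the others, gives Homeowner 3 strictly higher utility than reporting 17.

Suppose Homeowner 1 reports 2, Homeowner 2 reports 2 and Homeowner 4 reports 13.
Report 17: project not built, utility 0.
Report 29: project built, pays 10, utility 17 - 10 = 7.
So reporting 29 beats truth here (7 > 0).

29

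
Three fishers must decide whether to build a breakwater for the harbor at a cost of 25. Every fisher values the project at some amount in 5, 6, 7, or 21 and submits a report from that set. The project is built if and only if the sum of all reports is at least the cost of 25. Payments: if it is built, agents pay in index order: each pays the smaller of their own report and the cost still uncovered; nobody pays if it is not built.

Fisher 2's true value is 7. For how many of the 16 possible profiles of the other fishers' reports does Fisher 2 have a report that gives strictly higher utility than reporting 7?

3

Others report (5, 21): truth gives 0; report 5 gives 2 > 0. Violating.
Others report (6, 21): truth gives 0; report 5 gives 2 > 0. Violating.
Others report (7, 21): truth gives 0; report 5 gives 2 > 0. Violating.
Others report (5, 5): truth gives 0; no alternative beats it.
Others report (5, 6): truth gives 0; no alternative beats it.
(Checking all 16 profiles: 3 have a profitable deviation, 13 do not.)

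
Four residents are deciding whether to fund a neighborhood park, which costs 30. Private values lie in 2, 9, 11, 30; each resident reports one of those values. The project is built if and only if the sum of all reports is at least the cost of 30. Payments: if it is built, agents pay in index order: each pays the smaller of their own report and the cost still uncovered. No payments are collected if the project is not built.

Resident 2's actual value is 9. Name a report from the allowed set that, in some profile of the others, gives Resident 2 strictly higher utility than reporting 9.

2

Suppose Resident 1 reports 2, Resident 3 reports 2 and Resident 4 reports 30.
Report 9: project built, pays 9, utility 9 - 9 = 0.
Report 2: project built, pays 2, utility 9 - 2 = 7.
So reporting 2 beats truth here (7 > 0).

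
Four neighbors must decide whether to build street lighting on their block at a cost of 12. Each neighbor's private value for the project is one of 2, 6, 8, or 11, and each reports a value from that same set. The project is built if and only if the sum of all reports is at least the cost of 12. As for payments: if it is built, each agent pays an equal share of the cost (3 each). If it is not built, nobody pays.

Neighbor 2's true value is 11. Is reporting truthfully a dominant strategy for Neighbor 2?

Yes

Check each profile of the others' reports and compare truth against every alternative report.
Others report (2, 2, 2): truth gives 8, best alternative gives 8.
Others report (2, 2, 6): truth gives 8, best alternative gives 8.
Others report (2, 2, 8): truth gives 8, best alternative gives 8.
Others report (2, 2, 11): truth gives 8, best alternative gives 8.
Others report (2, 6, 2): truth gives 8, best alternative gives 8.
Others report (2, 6, 6): truth gives 8, best alternative gives 8.
(Remaining 58 profiles checked similarly; truth is weakly best in each.)
In every case the truthful report is at least as good as any alternative, so it is a dominant strategy.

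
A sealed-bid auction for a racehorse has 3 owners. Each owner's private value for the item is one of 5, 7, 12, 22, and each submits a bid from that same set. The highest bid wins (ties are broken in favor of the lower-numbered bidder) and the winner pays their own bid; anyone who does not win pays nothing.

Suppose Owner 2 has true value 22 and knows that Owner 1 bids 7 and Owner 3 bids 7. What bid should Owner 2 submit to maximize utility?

Bid 5: loses, pays 0, utility 0.
Bid 7: loses, pays 0, utility 0.
Bid 12: wins, pays 12, utility 22 - 12 = 10.
Bid 22: wins, pays 22, utility 22 - 22 = 0.
The best choice is 12 with utility 10.

12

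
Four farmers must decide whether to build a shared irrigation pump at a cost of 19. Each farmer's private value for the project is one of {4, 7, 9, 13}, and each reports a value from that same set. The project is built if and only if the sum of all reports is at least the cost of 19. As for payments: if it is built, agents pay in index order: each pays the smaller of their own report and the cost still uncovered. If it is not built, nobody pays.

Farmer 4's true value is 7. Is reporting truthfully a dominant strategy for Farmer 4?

Yes

Check each profile of the others' reports and compare truth against every alternative report.
Others report (4, 4, 13): truth gives 7, best alternative gives 7.
Others report (4, 7, 9): truth gives 7, best alternative gives 7.
Others report (4, 7, 13): truth gives 7, best alternative gives 7.
Others report (4, 9, 7): truth gives 7, best alternative gives 7.
Others report (4, 9, 9): truth gives 7, best alternative gives 7.
Others report (4, 9, 13): truth gives 7, best alternative gives 7.
(Remaining 58 profiles checked similarly; truth is weakly best in each.)
In every case the truthful report is at least as good as any alternative, so it is a dominant strategy.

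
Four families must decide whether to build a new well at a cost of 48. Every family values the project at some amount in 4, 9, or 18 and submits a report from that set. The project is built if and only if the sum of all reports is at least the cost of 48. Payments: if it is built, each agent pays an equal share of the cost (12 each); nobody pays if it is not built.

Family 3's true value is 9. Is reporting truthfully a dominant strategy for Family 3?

No

Consider the case where Family 1 reports 4, Family 2 reports 18 and Family 4 reports 18.
Truthful report 9: project built, pays 12, utility 9 - 12 = -3.
Report 4 instead: project not built, utility 0.
Since 0 > -3, reporting 4 is strictly better here, so truthful reporting is not dominant.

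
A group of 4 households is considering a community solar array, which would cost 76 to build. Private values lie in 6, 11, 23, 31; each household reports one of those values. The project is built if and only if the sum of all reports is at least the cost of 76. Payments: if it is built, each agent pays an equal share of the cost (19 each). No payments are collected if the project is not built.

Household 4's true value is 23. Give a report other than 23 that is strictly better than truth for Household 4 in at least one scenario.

31

Suppose Household 1 reports 6, Household 2 reports 11 and Household 3 reports 31.
Report 23: project not built, utility 0.
Report 31: project built, pays 19, utility 23 - 19 = 4.
So reporting 31 beats truth here (4 > 0).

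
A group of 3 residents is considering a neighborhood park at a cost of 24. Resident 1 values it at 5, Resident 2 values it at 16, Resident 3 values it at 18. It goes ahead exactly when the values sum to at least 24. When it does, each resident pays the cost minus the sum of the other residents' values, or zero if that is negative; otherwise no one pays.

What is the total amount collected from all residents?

4

Total value 39 ≥ cost 24, so it is built.
Resident 1: others sum to 34; max(0, 24 - 34) = 0.
Resident 2: others sum to 23; max(0, 24 - 23) = 1.
Resident 3: others sum to 21; max(0, 24 - 21) = 3.
Total collected = 0 + 1 + 3 = 4.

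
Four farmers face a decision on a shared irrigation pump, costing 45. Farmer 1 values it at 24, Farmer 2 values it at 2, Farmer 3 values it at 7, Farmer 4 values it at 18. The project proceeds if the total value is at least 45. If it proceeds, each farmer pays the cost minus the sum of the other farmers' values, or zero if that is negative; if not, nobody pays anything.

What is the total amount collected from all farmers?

31

Total value 51 ≥ cost 45, so it is built.
Farmer 1: others sum to 27; max(0, 45 - 27) = 18.
Farmer 2: others sum to 49; max(0, 45 - 49) = 0.
Farmer 3: others sum to 44; max(0, 45 - 44) = 1.
Farmer 4: others sum to 33; max(0, 45 - 33) = 12.
Total collected = 18 + 0 + 1 + 12 = 31.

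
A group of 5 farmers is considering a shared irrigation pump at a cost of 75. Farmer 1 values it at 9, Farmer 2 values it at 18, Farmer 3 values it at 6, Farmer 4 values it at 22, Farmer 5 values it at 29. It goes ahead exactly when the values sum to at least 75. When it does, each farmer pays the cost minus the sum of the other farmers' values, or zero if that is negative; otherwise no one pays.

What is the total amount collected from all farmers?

Total value 84 ≥ cost 75, so it is built.
Farmer 1: others sum to 75; max(0, 75 - 75) = 0.
Farmer 2: others sum to 66; max(0, 75 - 66) = 9.
Farmer 3: others sum to 78; max(0, 75 - 78) = 0.
Farmer 4: others sum to 62; max(0, 75 - 62) = 13.
Farmer 5: others sum to 55; max(0, 75 - 55) = 20.
Total collected = 0 + 9 + 0 + 13 + 20 = 42.

42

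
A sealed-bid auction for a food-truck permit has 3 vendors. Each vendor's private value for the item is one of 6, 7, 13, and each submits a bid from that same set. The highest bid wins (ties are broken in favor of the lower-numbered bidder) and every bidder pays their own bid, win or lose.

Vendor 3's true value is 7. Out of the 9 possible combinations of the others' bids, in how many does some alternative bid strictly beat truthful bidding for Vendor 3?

8

Others bid (6, 7): truth gives -7; bid 6 gives -6 > -7. Violating.
Others bid (6, 13): truth gives -7; bid 6 gives -6 > -7. Violating.
Others bid (7, 6): truth gives -7; bid 6 gives -6 > -7. Violating.
Others bid (7, 7): truth gives -7; bid 6 gives -6 > -7. Violating.
Others bid (6, 6): truth gives 0; no alternative beats it.
(Checking all 9 profiles: 8 have a profitable deviation, 1 does not.)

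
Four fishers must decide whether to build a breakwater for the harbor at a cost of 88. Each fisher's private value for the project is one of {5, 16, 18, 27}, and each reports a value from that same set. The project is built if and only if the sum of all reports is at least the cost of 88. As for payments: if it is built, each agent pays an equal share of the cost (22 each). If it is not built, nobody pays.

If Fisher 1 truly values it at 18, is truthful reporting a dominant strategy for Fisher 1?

Consider the case where Fisher 2 reports 16, Fisher 3 reports 27 and Fisher 4 reports 27.
Truthful report 18: project built, pays 22, utility 18 - 22 = -4.
Report 5 instead: project not built, utility 0.
Since 0 > -4, reporting 5 is strictly better here, so truthful reporting is not dominant.

No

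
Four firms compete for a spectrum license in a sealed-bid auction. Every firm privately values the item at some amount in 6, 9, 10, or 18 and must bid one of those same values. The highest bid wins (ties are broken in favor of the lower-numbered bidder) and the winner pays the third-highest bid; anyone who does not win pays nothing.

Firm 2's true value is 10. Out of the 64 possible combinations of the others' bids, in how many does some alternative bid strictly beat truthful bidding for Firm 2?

Others bid (6, 6, 18): truth gives 0; bid 18 gives 4 > 0. Violating.
Others bid (6, 9, 18): truth gives 0; bid 18 gives 1 > 0. Violating.
Others bid (6, 18, 6): truth gives 0; bid 18 gives 4 > 0. Violating.
Others bid (6, 18, 9): truth gives 0; bid 18 gives 1 > 0. Violating.
Others bid (6, 6, 6): truth gives 4; no alternative beats it.
Others bid (6, 6, 9): truth gives 4; no alternative beats it.
(Checking all 64 profiles: 12 have a profitable deviation, 52 do not.)

12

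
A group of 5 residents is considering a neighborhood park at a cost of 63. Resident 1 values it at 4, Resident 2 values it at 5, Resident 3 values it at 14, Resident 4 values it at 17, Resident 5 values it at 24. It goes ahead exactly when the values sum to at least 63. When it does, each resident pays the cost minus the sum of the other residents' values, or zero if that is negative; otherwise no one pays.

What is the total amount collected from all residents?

59

Total value 64 ≥ cost 63, so it is built.
Resident 1: others sum to 60; max(0, 63 - 60) = 3.
Resident 2: others sum to 59; max(0, 63 - 59) = 4.
Resident 3: others sum to 50; max(0, 63 - 50) = 13.
Resident 4: others sum to 47; max(0, 63 - 47) = 16.
Resident 5: others sum to 40; max(0, 63 - 40) = 23.
Total collected = 3 + 4 + 13 + 16 + 23 = 59.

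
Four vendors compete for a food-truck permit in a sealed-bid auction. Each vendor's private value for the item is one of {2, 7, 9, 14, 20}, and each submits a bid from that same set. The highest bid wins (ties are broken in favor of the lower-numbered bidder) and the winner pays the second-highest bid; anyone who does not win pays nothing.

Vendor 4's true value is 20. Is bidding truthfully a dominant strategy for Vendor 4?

Yes

Check each profile of the others' bids and compare truth against every alternative bid.
Others bid (2, 2, 14): truth gives 6, best alternative gives 0.
Others bid (2, 7, 14): truth gives 6, best alternative gives 0.
Others bid (2, 9, 14): truth gives 6, best alternative gives 0.
Others bid (2, 14, 2): truth gives 6, best alternative gives 0.
Others bid (2, 14, 7): truth gives 6, best alternative gives 0.
Others bid (2, 14, 9): truth gives 6, best alternative gives 0.
(Remaining 119 profiles checked similarly; truth is weakly best in each.)
In every case the truthful bid is at least as good as any alternative, so it is a dominant strategy.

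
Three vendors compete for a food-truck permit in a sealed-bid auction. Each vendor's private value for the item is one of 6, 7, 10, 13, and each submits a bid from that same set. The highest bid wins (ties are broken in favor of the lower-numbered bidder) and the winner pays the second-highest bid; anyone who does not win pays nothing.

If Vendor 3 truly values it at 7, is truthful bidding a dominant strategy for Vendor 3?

Check each profile of the others' bids and compare truth against every alternative bid.
Others bid (6, 6): truth gives 1, best alternative gives 1.
Others bid (6, 7): truth gives 0, best alternative gives 0.
Others bid (6, 10): truth gives 0, best alternative gives 0.
Others bid (6, 13): truth gives 0, best alternative gives 0.
Others bid (7, 6): truth gives 0, best alternative gives 0.
Others bid (7, 7): truth gives 0, best alternative gives 0.
(Remaining 10 profiles checked similarly; truth is weakly best in each.)
In every case the truthful bid is at least as good as any alternative, so it is a dominant strategy.

Yes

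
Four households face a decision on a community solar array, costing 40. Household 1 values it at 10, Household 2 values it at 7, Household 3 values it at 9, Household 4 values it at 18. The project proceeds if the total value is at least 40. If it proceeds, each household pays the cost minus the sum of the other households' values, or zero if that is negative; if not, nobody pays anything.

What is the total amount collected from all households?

28

Total value 44 ≥ cost 40, so it is built.
Household 1: others sum to 34; max(0, 40 - 34) = 6.
Household 2: others sum to 37; max(0, 40 - 37) = 3.
Household 3: others sum to 35; max(0, 40 - 35) = 5.
Household 4: others sum to 26; max(0, 40 - 26) = 14.
Total collected = 6 + 3 + 5 + 14 = 28.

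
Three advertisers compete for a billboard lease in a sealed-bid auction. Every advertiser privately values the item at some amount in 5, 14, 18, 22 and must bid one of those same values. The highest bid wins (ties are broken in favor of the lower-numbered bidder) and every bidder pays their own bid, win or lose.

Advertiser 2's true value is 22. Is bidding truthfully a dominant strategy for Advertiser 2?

No

Consider the case where Advertiser 1 bids 5 and Advertiser 3 bids 5.
Truthful bid 22: wins, pays 22, utility 22 - 22 = 0.
Bid 14 instead: wins, pays 14, utility 22 - 14 = 8.
Since 8 > 0, bidding 14 is strictly better here, so truthful bidding is not dominant.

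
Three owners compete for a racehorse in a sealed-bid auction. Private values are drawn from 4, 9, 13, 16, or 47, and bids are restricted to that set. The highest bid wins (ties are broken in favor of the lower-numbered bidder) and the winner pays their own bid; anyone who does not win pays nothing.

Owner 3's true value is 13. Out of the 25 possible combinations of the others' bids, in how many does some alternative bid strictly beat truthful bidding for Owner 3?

Others bid (4, 4): truth gives 0; bid 9 gives 4 > 0. Violating.
Others bid (4, 9): truth gives 0; no alternative beats it.
Others bid (4, 13): truth gives 0; no alternative beats it.
(Checking all 25 profiles: 1 has a profitable deviation, 24 do not.)

1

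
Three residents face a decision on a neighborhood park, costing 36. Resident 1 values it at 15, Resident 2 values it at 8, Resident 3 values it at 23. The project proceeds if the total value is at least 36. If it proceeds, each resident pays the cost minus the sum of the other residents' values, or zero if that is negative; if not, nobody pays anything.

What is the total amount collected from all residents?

Total value 46 ≥ cost 36, so it is built.
Resident 1: others sum to 31; max(0, 36 - 31) = 5.
Resident 2: others sum to 38; max(0, 36 - 38) = 0.
Resident 3: others sum to 23; max(0, 36 - 23) = 13.
Total collected = 5 + 0 + 13 = 18.

18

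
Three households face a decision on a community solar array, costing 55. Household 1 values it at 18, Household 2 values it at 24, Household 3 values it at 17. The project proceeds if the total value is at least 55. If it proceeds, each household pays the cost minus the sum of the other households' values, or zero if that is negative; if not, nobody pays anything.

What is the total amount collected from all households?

Total value 59 ≥ cost 55, so it is built.
Household 1: others sum to 41; max(0, 55 - 41) = 14.
Household 2: others sum to 35; max(0, 55 - 35) = 20.
Household 3: others sum to 42; max(0, 55 - 42) = 13.
Total collected = 14 + 20 + 13 = 47.

47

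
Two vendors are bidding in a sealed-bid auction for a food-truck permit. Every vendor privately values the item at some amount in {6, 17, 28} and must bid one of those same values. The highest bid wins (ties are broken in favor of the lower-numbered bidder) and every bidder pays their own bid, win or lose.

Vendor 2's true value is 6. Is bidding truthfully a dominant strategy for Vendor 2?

Yes

Check each profile of the others' bids and compare truth against every alternative bid.
Others bid (17): truth gives -6, best alternative gives -17.
Others bid (28): truth gives -6, best alternative gives -17.
Others bid (6): truth gives -6, best alternative gives -11.
In every case the truthful bid is at least as good as any alternative, so it is a dominant strategy.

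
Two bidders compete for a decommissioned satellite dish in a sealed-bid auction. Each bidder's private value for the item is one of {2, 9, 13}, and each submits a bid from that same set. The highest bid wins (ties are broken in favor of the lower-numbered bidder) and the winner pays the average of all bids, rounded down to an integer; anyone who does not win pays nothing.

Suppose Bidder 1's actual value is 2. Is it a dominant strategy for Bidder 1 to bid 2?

Yes

Check each profile of the others' bids and compare truth against every alternative bid.
Others bid (9): truth gives 0, best alternative gives -7.
Others bid (2): truth gives 0, best alternative gives -3.
Others bid (13): truth gives 0, best alternative gives 0.
In every case the truthful bid is at least as good as any alternative, so it is a dominant strategy.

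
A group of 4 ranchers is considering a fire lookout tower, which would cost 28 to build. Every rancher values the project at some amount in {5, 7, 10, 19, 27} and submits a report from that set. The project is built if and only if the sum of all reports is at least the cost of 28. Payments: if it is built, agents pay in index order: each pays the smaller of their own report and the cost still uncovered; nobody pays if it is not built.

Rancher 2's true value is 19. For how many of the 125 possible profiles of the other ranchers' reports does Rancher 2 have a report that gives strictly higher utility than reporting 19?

Others report (5, 5, 10): truth gives 0; report 10 gives 9 > 0. Violating.
Others report (5, 5, 19): truth gives 0; report 5 gives 14 > 0. Violating.
Others report (5, 5, 27): truth gives 0; report 5 gives 14 > 0. Violating.
Others report (5, 7, 7): truth gives 0; report 10 gives 9 > 0. Violating.
Others report (5, 5, 5): truth gives 0; no alternative beats it.
Others report (5, 5, 7): truth gives 0; no alternative beats it.
(Checking all 125 profiles: 96 have a profitable deviation, 29 do not.)

96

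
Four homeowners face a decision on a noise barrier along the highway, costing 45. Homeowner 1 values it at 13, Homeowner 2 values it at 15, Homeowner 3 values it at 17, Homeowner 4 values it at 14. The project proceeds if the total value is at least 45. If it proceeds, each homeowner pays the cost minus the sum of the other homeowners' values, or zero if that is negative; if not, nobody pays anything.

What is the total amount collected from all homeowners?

Total value 59 ≥ cost 45, so it is built.
Homeowner 1: others sum to 46; max(0, 45 - 46) = 0.
Homeowner 2: others sum to 44; max(0, 45 - 44) = 1.
Homeowner 3: others sum to 42; max(0, 45 - 42) = 3.
Homeowner 4: others sum to 45; max(0, 45 - 45) = 0.
Total collected = 0 + 1 + 3 + 0 = 4.

4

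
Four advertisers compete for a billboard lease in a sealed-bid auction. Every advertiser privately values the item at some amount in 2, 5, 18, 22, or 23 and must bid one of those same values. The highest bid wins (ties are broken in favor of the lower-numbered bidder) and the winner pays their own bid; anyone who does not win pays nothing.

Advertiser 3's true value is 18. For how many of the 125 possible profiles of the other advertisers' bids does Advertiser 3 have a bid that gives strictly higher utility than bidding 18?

Others bid (2, 2, 2): truth gives 0; bid 5 gives 13 > 0. Violating.
Others bid (2, 2, 5): truth gives 0; bid 5 gives 13 > 0. Violating.
Others bid (2, 2, 18): truth gives 0; no alternative beats it.
Others bid (2, 2, 22): truth gives 0; no alternative beats it.
(Checking all 125 profiles: 2 have a profitable deviation, 123 do not.)

2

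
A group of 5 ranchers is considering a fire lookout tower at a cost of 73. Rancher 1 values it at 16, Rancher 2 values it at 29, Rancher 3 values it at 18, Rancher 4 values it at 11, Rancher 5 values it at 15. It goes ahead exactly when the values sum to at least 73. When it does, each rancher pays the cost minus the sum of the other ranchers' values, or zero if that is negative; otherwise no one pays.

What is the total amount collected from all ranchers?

15

Total value 89 ≥ cost 73, so it is built.
Rancher 1: others sum to 73; max(0, 73 - 73) = 0.
Rancher 2: others sum to 60; max(0, 73 - 60) = 13.
Rancher 3: others sum to 71; max(0, 73 - 71) = 2.
Rancher 4: others sum to 78; max(0, 73 - 78) = 0.
Rancher 5: others sum to 74; max(0, 73 - 74) = 0.
Total collected = 0 + 13 + 2 + 0 + 0 = 15.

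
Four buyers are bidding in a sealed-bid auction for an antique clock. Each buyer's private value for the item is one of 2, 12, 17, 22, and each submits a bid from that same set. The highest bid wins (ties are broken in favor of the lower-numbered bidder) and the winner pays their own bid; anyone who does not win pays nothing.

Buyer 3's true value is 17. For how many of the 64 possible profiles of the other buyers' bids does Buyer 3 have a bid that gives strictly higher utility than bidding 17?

Others bid (2, 2, 2): truth gives 0; bid 12 gives 5 > 0. Violating.
Others bid (2, 2, 12): truth gives 0; bid 12 gives 5 > 0. Violating.
Others bid (2, 2, 17): truth gives 0; no alternative beats it.
Others bid (2, 2, 22): truth gives 0; no alternative beats it.
(Checking all 64 profiles: 2 have a profitable deviation, 62 do not.)

2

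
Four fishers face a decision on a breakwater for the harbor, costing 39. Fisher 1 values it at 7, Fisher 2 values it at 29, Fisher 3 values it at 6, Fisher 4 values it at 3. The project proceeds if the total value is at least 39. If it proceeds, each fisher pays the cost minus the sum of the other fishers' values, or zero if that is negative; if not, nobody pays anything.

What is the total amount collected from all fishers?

24

Total value 45 ≥ cost 39, so it is built.
Fisher 1: others sum to 38; max(0, 39 - 38) = 1.
Fisher 2: others sum to 16; max(0, 39 - 16) = 23.
Fisher 3: others sum to 39; max(0, 39 - 39) = 0.
Fisher 4: others sum to 42; max(0, 39 - 42) = 0.
Total collected = 1 + 23 + 0 + 0 = 24.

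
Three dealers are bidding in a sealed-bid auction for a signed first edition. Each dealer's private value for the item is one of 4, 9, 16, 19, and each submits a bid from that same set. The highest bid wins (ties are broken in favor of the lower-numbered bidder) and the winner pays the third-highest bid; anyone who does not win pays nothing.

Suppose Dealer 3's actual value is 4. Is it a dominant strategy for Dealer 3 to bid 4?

Check each profile of the others' bids and compare truth against every alternative bid.
Others bid (4, 4): truth gives 0, best alternative gives 0.
Others bid (4, 9): truth gives 0, best alternative gives 0.
Others bid (4, 16): truth gives 0, best alternative gives 0.
Others bid (4, 19): truth gives 0, best alternative gives 0.
Others bid (9, 4): truth gives 0, best alternative gives 0.
Others bid (9, 9): truth gives 0, best alternative gives 0.
(Remaining 10 profiles checked similarly; truth is weakly best in each.)
In every case the truthful bid is at least as good as any alternative, so it is a dominant strategy.

Yes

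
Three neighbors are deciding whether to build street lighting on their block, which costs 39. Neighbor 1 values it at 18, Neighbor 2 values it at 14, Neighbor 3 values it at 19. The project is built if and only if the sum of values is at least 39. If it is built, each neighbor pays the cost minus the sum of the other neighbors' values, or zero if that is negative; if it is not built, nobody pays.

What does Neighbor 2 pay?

2

Total value 51 ≥ cost 39, so the project is built.
The other neighbors' values sum to 37.
Cost minus that sum is 39 - 37 = 2.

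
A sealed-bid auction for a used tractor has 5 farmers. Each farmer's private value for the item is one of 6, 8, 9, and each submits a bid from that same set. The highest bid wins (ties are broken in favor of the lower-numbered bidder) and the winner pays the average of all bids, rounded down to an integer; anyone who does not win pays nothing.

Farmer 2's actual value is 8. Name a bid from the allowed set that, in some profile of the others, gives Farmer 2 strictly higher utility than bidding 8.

9

Suppose Farmer 1 bids 6, Farmer 3 bids 6, Farmer 4 bids 6 and Farmer 5 bids 9.
Bid 8: loses, pays 0, utility 0.
Bid 9: wins, pays 7, utility 8 - 7 = 1.
So bidding 9 beats truth here (1 > 0).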